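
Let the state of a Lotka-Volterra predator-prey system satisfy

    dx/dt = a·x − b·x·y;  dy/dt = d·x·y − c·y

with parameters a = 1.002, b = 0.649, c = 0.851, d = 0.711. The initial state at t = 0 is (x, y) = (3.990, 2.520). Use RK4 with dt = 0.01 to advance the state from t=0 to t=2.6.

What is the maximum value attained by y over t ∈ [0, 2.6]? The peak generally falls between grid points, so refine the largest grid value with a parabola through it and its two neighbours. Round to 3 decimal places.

t=0.000: state=(3.990, 2.520)
step 1 (dt=0.01): k1=(-2.528, 5.004), k2=(-2.584, 5.031), k3=(-2.584, 5.031), k4=(-2.641, 5.057); state += dt/6·(k1+2k2+2k3+k4)
t=0.010: state=(3.964, 2.570)
t=0.020: state=(3.937, 2.621)
t=0.030: state=(3.909, 2.672)
continuing one RK4 step at a time; state shown every 10 steps (Δt=0.1):
t=0.100: state=(3.683, 3.042)
t=0.200: state=(3.284, 3.581)
t=0.300: state=(2.829, 4.088)
t=0.400: state=(2.364, 4.515)
t=0.500: state=(1.929, 4.829)
t=0.600: state=(1.548, 5.017)
t=0.700: state=(1.232, 5.084)
t=0.800: state=(0.980, 5.050)
t=0.900: state=(0.783, 4.936)
t=1.000: state=(0.632, 4.766)
t=1.100: state=(0.516, 4.559)
t=1.200: state=(0.427, 4.329)
t=1.300: state=(0.359, 4.088)
t=1.400: state=(0.307, 3.844)
t=1.500: state=(0.267, 3.603)
t=1.600: state=(0.235, 3.369)
t=1.700: state=(0.210, 3.143)
t=1.800: state=(0.191, 2.928)
t=1.900: state=(0.176, 2.724)
t=2.000: state=(0.164, 2.532)
t=2.100: state=(0.155, 2.352)
t=2.200: state=(0.147, 2.184)
t=2.300: state=(0.142, 2.026)
t=2.400: state=(0.138, 1.880)
t=2.500: state=(0.136, 1.743)
t=2.600: state=(0.135, 1.616)
largest grid value and its neighbours: y(0.700)=5.08420, y(0.710)=5.08496, y(0.720)=5.08472
parabola through these three points peaks at t≈0.713 with y≈5.08500

max y = 5.085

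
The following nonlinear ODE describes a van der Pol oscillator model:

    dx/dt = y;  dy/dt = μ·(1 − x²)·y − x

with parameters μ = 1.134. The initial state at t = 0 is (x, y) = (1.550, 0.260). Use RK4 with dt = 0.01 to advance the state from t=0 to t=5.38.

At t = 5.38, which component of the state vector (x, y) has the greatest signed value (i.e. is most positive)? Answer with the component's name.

t=0.000: state=(1.550, 0.260)
step 1 (dt=0.01): k1=(0.260, -1.964), k2=(0.250, -1.950), k3=(0.250, -1.950), k4=(0.240, -1.937); state += dt/6·(k1+2k2+2k3+k4)
t=0.010: state=(1.553, 0.240)
t=0.020: state=(1.555, 0.221)
t=0.030: state=(1.557, 0.202)
continuing one RK4 step at a time; state shown every 20 steps (Δt=0.2):
t=0.200: state=(1.566, -0.079)
t=0.400: state=(1.525, -0.324)
t=0.600: state=(1.441, -0.507)
t=0.800: state=(1.324, -0.663)
t=1.000: state=(1.176, -0.819)
t=1.200: state=(0.995, -0.999)
t=1.400: state=(0.773, -1.231)
t=1.600: state=(0.497, -1.543)
t=1.800: state=(0.148, -1.959)
t=2.000: state=(-0.291, -2.435)
t=2.200: state=(-0.814, -2.723)
t=2.400: state=(-1.339, -2.399)
t=2.600: state=(-1.732, -1.479)
t=2.800: state=(-1.932, -0.573)
t=3.000: state=(-1.985, -0.010)
t=3.200: state=(-1.954, 0.285)
t=3.400: state=(-1.880, 0.443)
t=3.600: state=(-1.781, 0.545)
t=3.800: state=(-1.663, 0.628)
t=4.000: state=(-1.529, 0.712)
t=4.200: state=(-1.377, 0.811)
t=4.400: state=(-1.203, 0.938)
t=4.600: state=(-0.999, 1.109)
t=4.800: state=(-0.755, 1.347)
t=5.000: state=(-0.454, 1.684)
t=5.200: state=(-0.074, 2.133)
t=5.380: state=(0.350, 2.575)
compare at T: x=0.350, y=2.575

largest component: y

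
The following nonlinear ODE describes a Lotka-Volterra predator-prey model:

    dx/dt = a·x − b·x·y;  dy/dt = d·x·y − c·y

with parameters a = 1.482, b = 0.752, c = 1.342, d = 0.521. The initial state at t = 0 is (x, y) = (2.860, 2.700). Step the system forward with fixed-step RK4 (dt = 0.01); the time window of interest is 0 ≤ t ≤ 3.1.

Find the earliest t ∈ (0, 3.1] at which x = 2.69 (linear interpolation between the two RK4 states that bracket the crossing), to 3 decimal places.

t = 0.109

t=0.000: state=(2.860, 2.700)
step 1 (dt=0.01): k1=(-1.568, 0.400), k2=(-1.568, 0.389), k3=(-1.568, 0.389), k4=(-1.568, 0.378); state += dt/6·(k1+2k2+2k3+k4)
t=0.010: state=(2.844, 2.704)
t=0.020: state=(2.829, 2.708)
t=0.030: state=(2.813, 2.711)
t=0.100: state=(2.704, 2.729)
next step: t=0.110: state=(2.689, 2.731) — x has crossed 2.69
linear interpolation between t=0.100 (2.70405) and t=0.110 (2.68865) → t≈0.109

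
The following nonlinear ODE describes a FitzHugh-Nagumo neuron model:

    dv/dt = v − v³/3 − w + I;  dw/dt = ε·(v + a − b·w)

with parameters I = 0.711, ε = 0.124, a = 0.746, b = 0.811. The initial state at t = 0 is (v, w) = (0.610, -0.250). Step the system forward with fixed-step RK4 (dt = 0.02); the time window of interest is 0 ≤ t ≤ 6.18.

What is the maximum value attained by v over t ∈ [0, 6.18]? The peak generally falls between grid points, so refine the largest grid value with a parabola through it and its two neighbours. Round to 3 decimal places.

max v = 1.941

t=0.000: state=(0.610, -0.250)
step 1 (dt=0.02): k1=(1.495, 0.193), k2=(1.503, 0.195), k3=(1.503, 0.195), k4=(1.510, 0.197); state += dt/6·(k1+2k2+2k3+k4)
t=0.020: state=(0.640, -0.246)
t=0.040: state=(0.670, -0.242)
t=0.060: state=(0.701, -0.238)
continuing one RK4 step at a time; state shown every 10 steps (Δt=0.2):
t=0.200: state=(0.920, -0.208)
t=0.400: state=(1.229, -0.159)
t=0.600: state=(1.499, -0.104)
t=0.800: state=(1.700, -0.044)
t=1.000: state=(1.829, 0.019)
t=1.200: state=(1.900, 0.082)
t=1.400: state=(1.932, 0.146)
t=1.600: state=(1.941, 0.209)
t=1.800: state=(1.937, 0.271)
t=2.000: state=(1.925, 0.331)
t=2.200: state=(1.909, 0.390)
t=2.400: state=(1.890, 0.447)
t=2.600: state=(1.870, 0.503)
t=2.800: state=(1.849, 0.557)
t=3.000: state=(1.828, 0.609)
t=3.200: state=(1.807, 0.660)
t=3.400: state=(1.785, 0.709)
t=3.600: state=(1.763, 0.757)
t=3.800: state=(1.741, 0.803)
t=4.000: state=(1.719, 0.848)
t=4.200: state=(1.697, 0.891)
t=4.400: state=(1.674, 0.933)
t=4.600: state=(1.652, 0.974)
t=4.800: state=(1.629, 1.013)
t=5.000: state=(1.606, 1.051)
t=5.200: state=(1.583, 1.087)
t=5.400: state=(1.560, 1.123)
t=5.600: state=(1.536, 1.157)
t=5.800: state=(1.513, 1.189)
t=6.000: state=(1.489, 1.221)
t=6.180: state=(1.467, 1.248)
largest grid value and its neighbours: v(1.600)=1.94102, v(1.620)=1.94106, v(1.640)=1.94098
parabola through these three points peaks at t≈1.617 with v≈1.94106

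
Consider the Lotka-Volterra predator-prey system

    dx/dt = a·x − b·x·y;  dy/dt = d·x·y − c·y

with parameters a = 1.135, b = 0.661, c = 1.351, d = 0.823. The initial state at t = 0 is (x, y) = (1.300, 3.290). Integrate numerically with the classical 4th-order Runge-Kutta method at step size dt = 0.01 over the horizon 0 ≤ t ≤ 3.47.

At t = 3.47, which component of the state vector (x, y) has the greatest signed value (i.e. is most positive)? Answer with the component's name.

largest component: x

t=0.000: state=(1.300, 3.290)
step 1 (dt=0.01): k1=(-1.352, -0.925), k2=(-1.341, -0.942), k3=(-1.341, -0.942), k4=(-1.330, -0.958); state += dt/6·(k1+2k2+2k3+k4)
t=0.010: state=(1.287, 3.281)
t=0.020: state=(1.273, 3.271)
t=0.030: state=(1.260, 3.261)
continuing one RK4 step at a time; state shown every 20 steps (Δt=0.2):
t=0.200: state=(1.072, 3.049)
t=0.400: state=(0.917, 2.738)
t=0.600: state=(0.819, 2.409)
t=0.800: state=(0.763, 2.093)
t=1.000: state=(0.740, 1.807)
t=1.200: state=(0.744, 1.558)
t=1.400: state=(0.771, 1.347)
t=1.600: state=(0.819, 1.171)
t=1.800: state=(0.889, 1.029)
t=2.000: state=(0.981, 0.915)
t=2.200: state=(1.098, 0.829)
t=2.400: state=(1.240, 0.766)
t=2.600: state=(1.410, 0.727)
t=2.800: state=(1.609, 0.711)
t=3.000: state=(1.838, 0.721)
t=3.200: state=(2.092, 0.760)
t=3.400: state=(2.363, 0.837)
t=3.470: state=(2.459, 0.874)
compare at T: x=2.459, y=0.874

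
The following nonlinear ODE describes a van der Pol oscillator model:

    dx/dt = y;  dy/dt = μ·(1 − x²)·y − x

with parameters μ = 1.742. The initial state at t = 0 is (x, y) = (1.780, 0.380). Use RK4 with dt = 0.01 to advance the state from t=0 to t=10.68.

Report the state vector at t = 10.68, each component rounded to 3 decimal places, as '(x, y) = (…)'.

(x, y) = (-2.018, -0.013)

t=0.000: state=(1.780, 0.380)
step 1 (dt=0.01): k1=(0.380, -3.215), k2=(0.364, -3.161), k3=(0.364, -3.162), k4=(0.348, -3.107); state += dt/6·(k1+2k2+2k3+k4)
t=0.010: state=(1.784, 0.348)
t=0.020: state=(1.787, 0.318)
t=0.030: state=(1.790, 0.288)
continuing one RK4 step at a time; state shown every 50 steps (Δt=0.5):
t=0.500: state=(1.734, -0.347)
t=1.000: state=(1.512, -0.528)
t=1.500: state=(1.199, -0.749)
t=2.000: state=(0.713, -1.294)
t=2.500: state=(-0.284, -2.948)
t=3.000: state=(-1.791, -1.704)
t=3.500: state=(-1.998, 0.215)
t=4.000: state=(-1.831, 0.401)
t=4.500: state=(-1.608, 0.498)
t=5.000: state=(-1.322, 0.661)
t=5.500: state=(-0.912, 1.040)
t=6.000: state=(-0.157, 2.209)
t=6.500: state=(1.378, 3.081)
t=7.000: state=(2.018, 0.029)
t=7.500: state=(1.898, -0.366)
t=8.000: state=(1.690, -0.462)
t=8.500: state=(1.430, -0.592)
t=9.000: state=(1.076, -0.866)
t=9.500: state=(0.486, -1.643)
t=10.000: state=(-0.792, -3.479)
t=10.500: state=(-1.968, -0.631)
t=10.680: state=(-2.018, -0.013)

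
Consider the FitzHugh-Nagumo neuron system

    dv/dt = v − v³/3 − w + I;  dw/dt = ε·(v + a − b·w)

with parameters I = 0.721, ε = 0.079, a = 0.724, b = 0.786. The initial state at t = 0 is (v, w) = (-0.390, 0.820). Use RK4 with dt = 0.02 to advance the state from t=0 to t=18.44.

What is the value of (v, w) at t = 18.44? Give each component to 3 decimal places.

t=0.000: state=(-0.390, 0.820)
step 1 (dt=0.02): k1=(-0.469, -0.025), k2=(-0.473, -0.025), k3=(-0.473, -0.025), k4=(-0.477, -0.025); state += dt/6·(k1+2k2+2k3+k4)
t=0.020: state=(-0.399, 0.820)
t=0.040: state=(-0.409, 0.819)
t=0.060: state=(-0.419, 0.818)
continuing one RK4 step at a time; state shown every 50 steps (Δt=1):
t=1.000: state=(-1.023, 0.773)
t=2.000: state=(-1.549, 0.681)
t=3.000: state=(-1.652, 0.571)
t=4.000: state=(-1.619, 0.466)
t=5.000: state=(-1.563, 0.372)
t=6.000: state=(-1.502, 0.287)
t=7.000: state=(-1.440, 0.213)
t=8.000: state=(-1.376, 0.148)
t=9.000: state=(-1.309, 0.091)
t=10.000: state=(-1.239, 0.044)
t=11.000: state=(-1.164, 0.005)
t=12.000: state=(-1.082, -0.026)
t=13.000: state=(-0.987, -0.048)
t=14.000: state=(-0.871, -0.061)
t=15.000: state=(-0.714, -0.063)
t=16.000: state=(-0.459, -0.050)
t=17.000: state=(0.074, -0.009)
t=18.000: state=(1.217, 0.094)
t=18.440: state=(1.655, 0.166)

(v, w) = (1.655, 0.166)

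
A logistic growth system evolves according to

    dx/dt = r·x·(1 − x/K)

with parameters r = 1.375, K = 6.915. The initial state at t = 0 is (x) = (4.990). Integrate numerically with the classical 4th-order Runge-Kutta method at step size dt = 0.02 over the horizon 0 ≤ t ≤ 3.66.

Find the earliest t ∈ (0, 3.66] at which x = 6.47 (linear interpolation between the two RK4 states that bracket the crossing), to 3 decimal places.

t=0.000: state=(4.990)
step 1 (dt=0.02): k1=(1.910), k2=(1.898), k3=(1.898), k4=(1.887); state += dt/6·(k1+2k2+2k3+k4)
t=0.020: state=(5.028)
t=0.040: state=(5.065)
t=0.060: state=(5.102)
continuing one RK4 step at a time; state shown every 10 steps (Δt=0.2):
t=0.200: state=(5.348)
t=0.400: state=(5.656)
t=0.600: state=(5.915)
t=0.800: state=(6.128)
t=1.000: state=(6.300)
t=1.200: state=(6.438)
t=1.240: state=(6.462)
next step: t=1.260: state=(6.473) — x has crossed 6.47
linear interpolation between t=1.240 (6.46188) and t=1.260 (6.47338) → t≈1.254

t = 1.254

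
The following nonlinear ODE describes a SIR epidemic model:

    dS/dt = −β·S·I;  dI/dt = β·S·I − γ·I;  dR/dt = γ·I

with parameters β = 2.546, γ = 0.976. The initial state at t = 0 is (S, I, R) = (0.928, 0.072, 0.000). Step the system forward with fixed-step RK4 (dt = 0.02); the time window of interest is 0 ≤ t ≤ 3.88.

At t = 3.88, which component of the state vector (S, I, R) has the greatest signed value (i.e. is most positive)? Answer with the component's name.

largest component: R

t=0.000: state=(0.928, 0.072, 0.000)
step 1 (dt=0.02): k1=(-0.170, 0.100, 0.070), k2=(-0.172, 0.101, 0.071), k3=(-0.172, 0.101, 0.071), k4=(-0.174, 0.102, 0.072); state += dt/6·(k1+2k2+2k3+k4)
t=0.020: state=(0.925, 0.074, 0.001)
t=0.040: state=(0.921, 0.076, 0.003)
t=0.060: state=(0.917, 0.078, 0.004)
continuing one RK4 step at a time; state shown every 10 steps (Δt=0.2):
t=0.200: state=(0.890, 0.094, 0.016)
t=0.400: state=(0.843, 0.120, 0.037)
t=0.600: state=(0.787, 0.150, 0.063)
t=0.800: state=(0.723, 0.181, 0.096)
t=1.000: state=(0.654, 0.212, 0.134)
t=1.200: state=(0.583, 0.239, 0.178)
t=1.400: state=(0.513, 0.260, 0.227)
t=1.600: state=(0.448, 0.273, 0.279)
t=1.800: state=(0.389, 0.278, 0.333)
t=2.000: state=(0.338, 0.275, 0.387)
t=2.200: state=(0.295, 0.266, 0.440)
t=2.400: state=(0.258, 0.251, 0.490)
t=2.600: state=(0.228, 0.234, 0.538)
t=2.800: state=(0.204, 0.215, 0.582)
t=3.000: state=(0.183, 0.195, 0.622)
t=3.200: state=(0.167, 0.175, 0.658)
t=3.400: state=(0.153, 0.157, 0.690)
t=3.600: state=(0.142, 0.139, 0.719)
t=3.800: state=(0.133, 0.122, 0.744)
t=3.880: state=(0.130, 0.116, 0.754)
compare at T: S=0.130, I=0.116, R=0.754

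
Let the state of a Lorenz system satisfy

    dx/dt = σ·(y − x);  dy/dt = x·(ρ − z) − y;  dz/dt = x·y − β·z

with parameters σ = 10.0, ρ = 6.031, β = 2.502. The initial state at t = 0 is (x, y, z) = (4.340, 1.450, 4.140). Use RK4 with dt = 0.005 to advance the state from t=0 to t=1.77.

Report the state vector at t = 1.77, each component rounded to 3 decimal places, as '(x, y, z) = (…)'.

(x, y, z) = (3.288, 3.441, 4.436)

t=0.000: state=(4.340, 1.450, 4.140)
step 1 (dt=0.005): k1=(-28.900, 6.757, -4.065), k2=(-28.009, 6.647, -4.073), k3=(-28.034, 6.651, -4.070), k4=(-27.166, 6.544, -4.078); state += dt/6·(k1+2k2+2k3+k4)
t=0.005: state=(4.200, 1.483, 4.120)
t=0.010: state=(4.068, 1.515, 4.099)
t=0.015: state=(3.944, 1.547, 4.079)
continuing one RK4 step at a time; state shown every 20 steps (Δt=0.1):
t=0.100: state=(2.718, 1.975, 3.730)
t=0.200: state=(2.397, 2.376, 3.385)
t=0.300: state=(2.535, 2.792, 3.197)
t=0.400: state=(2.865, 3.255, 3.213)
t=0.500: state=(3.290, 3.738, 3.459)
t=0.600: state=(3.737, 4.167, 3.933)
t=0.700: state=(4.119, 4.437, 4.573)
t=0.800: state=(4.343, 4.463, 5.243)
t=0.900: state=(4.350, 4.247, 5.770)
t=1.000: state=(4.156, 3.886, 6.026)
t=1.100: state=(3.846, 3.515, 5.999)
t=1.200: state=(3.526, 3.229, 5.763)
t=1.300: state=(3.270, 3.061, 5.426)
t=1.400: state=(3.113, 3.007, 5.076)
t=1.500: state=(3.056, 3.047, 4.774)
t=1.600: state=(3.088, 3.158, 4.558)
t=1.700: state=(3.189, 3.317, 4.448)
t=1.770: state=(3.288, 3.441, 4.436)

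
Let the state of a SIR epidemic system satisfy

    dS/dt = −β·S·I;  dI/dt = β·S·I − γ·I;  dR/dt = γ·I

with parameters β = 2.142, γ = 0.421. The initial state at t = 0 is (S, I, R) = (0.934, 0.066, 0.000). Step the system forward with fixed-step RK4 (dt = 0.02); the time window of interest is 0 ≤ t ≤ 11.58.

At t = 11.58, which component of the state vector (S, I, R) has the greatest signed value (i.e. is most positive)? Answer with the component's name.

t=0.000: state=(0.934, 0.066, 0.000)
step 1 (dt=0.02): k1=(-0.132, 0.104, 0.028), k2=(-0.134, 0.106, 0.028), k3=(-0.134, 0.106, 0.028), k4=(-0.136, 0.107, 0.029); state += dt/6·(k1+2k2+2k3+k4)
t=0.020: state=(0.931, 0.068, 0.001)
t=0.040: state=(0.929, 0.070, 0.001)
t=0.060: state=(0.926, 0.073, 0.002)
continuing one RK4 step at a time; state shown every 25 steps (Δt=0.5):
t=0.500: state=(0.840, 0.139, 0.021)
t=1.000: state=(0.682, 0.256, 0.062)
t=1.500: state=(0.483, 0.387, 0.130)
t=2.000: state=(0.302, 0.476, 0.222)
t=2.500: state=(0.179, 0.496, 0.325)
t=3.000: state=(0.106, 0.467, 0.427)
t=3.500: state=(0.066, 0.414, 0.520)
t=4.000: state=(0.044, 0.355, 0.601)
t=4.500: state=(0.031, 0.299, 0.670)
t=5.000: state=(0.023, 0.250, 0.727)
t=5.500: state=(0.018, 0.207, 0.775)
t=6.000: state=(0.015, 0.170, 0.815)
t=6.500: state=(0.013, 0.140, 0.847)
t=7.000: state=(0.011, 0.115, 0.874)
t=7.500: state=(0.010, 0.094, 0.896)
t=8.000: state=(0.009, 0.077, 0.914)
t=8.500: state=(0.008, 0.063, 0.929)
t=9.000: state=(0.008, 0.051, 0.941)
t=9.500: state=(0.007, 0.042, 0.951)
t=10.000: state=(0.007, 0.034, 0.959)
t=10.500: state=(0.007, 0.028, 0.965)
t=11.000: state=(0.007, 0.023, 0.970)
t=11.500: state=(0.007, 0.019, 0.975)
t=11.580: state=(0.007, 0.018, 0.975)
compare at T: S=0.007, I=0.018, R=0.975

largest component: R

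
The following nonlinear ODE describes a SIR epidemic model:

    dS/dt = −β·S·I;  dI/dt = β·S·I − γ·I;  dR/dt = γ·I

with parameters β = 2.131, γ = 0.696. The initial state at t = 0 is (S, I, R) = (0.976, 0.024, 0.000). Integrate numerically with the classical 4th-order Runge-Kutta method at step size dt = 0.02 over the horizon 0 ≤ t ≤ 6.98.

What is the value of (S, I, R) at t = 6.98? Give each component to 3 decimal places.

t=0.000: state=(0.976, 0.024, 0.000)
step 1 (dt=0.02): k1=(-0.050, 0.033, 0.017), k2=(-0.051, 0.034, 0.017), k3=(-0.051, 0.034, 0.017), k4=(-0.051, 0.034, 0.017); state += dt/6·(k1+2k2+2k3+k4)
t=0.020: state=(0.975, 0.025, 0.000)
t=0.040: state=(0.974, 0.025, 0.001)
t=0.060: state=(0.973, 0.026, 0.001)
continuing one RK4 step at a time; state shown every 25 steps (Δt=0.5):
t=0.500: state=(0.941, 0.047, 0.012)
t=1.000: state=(0.877, 0.088, 0.035)
t=1.500: state=(0.774, 0.150, 0.076)
t=2.000: state=(0.634, 0.225, 0.141)
t=2.500: state=(0.481, 0.288, 0.231)
t=3.000: state=(0.348, 0.315, 0.337)
t=3.500: state=(0.249, 0.305, 0.446)
t=4.000: state=(0.183, 0.270, 0.547)
t=4.500: state=(0.140, 0.226, 0.633)
t=5.000: state=(0.113, 0.183, 0.704)
t=5.500: state=(0.095, 0.144, 0.761)
t=6.000: state=(0.083, 0.112, 0.805)
t=6.500: state=(0.075, 0.086, 0.839)
t=6.980: state=(0.069, 0.066, 0.865)

(S, I, R) = (0.069, 0.066, 0.865)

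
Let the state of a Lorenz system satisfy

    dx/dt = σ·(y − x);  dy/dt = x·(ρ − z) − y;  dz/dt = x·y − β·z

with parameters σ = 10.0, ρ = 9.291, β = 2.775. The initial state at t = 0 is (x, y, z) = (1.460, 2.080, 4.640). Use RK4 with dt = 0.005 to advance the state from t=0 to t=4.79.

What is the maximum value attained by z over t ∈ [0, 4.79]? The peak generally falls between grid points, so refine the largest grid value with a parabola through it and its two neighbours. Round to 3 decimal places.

max z = 11.286

t=0.000: state=(1.460, 2.080, 4.640)
step 1 (dt=0.005): k1=(6.200, 4.710, -9.839), k2=(6.163, 4.807, -9.721), k3=(6.166, 4.806, -9.722), k4=(6.132, 4.902, -9.604); state += dt/6·(k1+2k2+2k3+k4)
t=0.005: state=(1.491, 2.104, 4.591)
t=0.010: state=(1.521, 2.129, 4.544)
t=0.015: state=(1.552, 2.155, 4.498)
continuing one RK4 step at a time; state shown every 40 steps (Δt=0.2):
t=0.200: state=(2.857, 3.779, 3.652)
t=0.400: state=(5.279, 6.662, 5.540)
t=0.600: state=(6.947, 6.788, 10.338)
t=0.800: state=(4.940, 3.651, 10.640)
t=1.000: state=(3.272, 2.947, 7.944)
t=1.200: state=(3.410, 3.806, 6.214)
t=1.400: state=(4.631, 5.378, 6.457)
t=1.600: state=(5.832, 6.104, 8.617)
t=1.800: state=(5.412, 4.831, 9.808)
t=2.000: state=(4.283, 3.884, 8.718)
t=2.200: state=(4.010, 4.121, 7.450)
t=2.400: state=(4.565, 4.952, 7.268)
t=2.600: state=(5.253, 5.469, 8.224)
t=2.800: state=(5.237, 5.021, 9.039)
t=3.000: state=(4.674, 4.410, 8.718)
t=3.200: state=(4.392, 4.388, 7.991)
t=3.400: state=(4.609, 4.798, 7.748)
t=3.600: state=(4.982, 5.122, 8.153)
t=3.800: state=(5.055, 4.985, 8.628)
t=4.000: state=(4.800, 4.654, 8.583)
t=4.200: state=(4.603, 4.569, 8.212)
t=4.400: state=(4.668, 4.753, 8.015)
t=4.600: state=(4.861, 4.946, 8.170)
t=4.790: state=(4.938, 4.928, 8.420)
largest grid value and its neighbours: z(0.695)=11.28156, z(0.700)=11.28543, z(0.705)=11.28508
parabola through these three points peaks at t≈0.702 with z≈11.28580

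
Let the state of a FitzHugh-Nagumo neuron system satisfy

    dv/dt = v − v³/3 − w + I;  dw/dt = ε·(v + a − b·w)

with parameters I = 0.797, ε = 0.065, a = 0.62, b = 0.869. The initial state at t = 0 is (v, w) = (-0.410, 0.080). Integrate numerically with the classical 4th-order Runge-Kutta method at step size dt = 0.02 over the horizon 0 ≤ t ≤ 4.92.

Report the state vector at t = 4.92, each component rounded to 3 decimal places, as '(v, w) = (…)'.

t=0.000: state=(-0.410, 0.080)
step 1 (dt=0.02): k1=(0.330, 0.009), k2=(0.333, 0.009), k3=(0.333, 0.009), k4=(0.335, 0.010); state += dt/6·(k1+2k2+2k3+k4)
t=0.020: state=(-0.403, 0.080)
t=0.040: state=(-0.397, 0.080)
t=0.060: state=(-0.390, 0.081)
continuing one RK4 step at a time; state shown every 10 steps (Δt=0.2):
t=0.200: state=(-0.338, 0.082)
t=0.400: state=(-0.253, 0.086)
t=0.600: state=(-0.152, 0.090)
t=0.800: state=(-0.029, 0.096)
t=1.000: state=(0.119, 0.103)
t=1.200: state=(0.297, 0.113)
t=1.400: state=(0.508, 0.125)
t=1.600: state=(0.750, 0.139)
t=1.800: state=(1.009, 0.157)
t=2.000: state=(1.263, 0.178)
t=2.200: state=(1.485, 0.202)
t=2.400: state=(1.655, 0.228)
t=2.600: state=(1.771, 0.256)
t=2.800: state=(1.843, 0.284)
t=3.000: state=(1.883, 0.313)
t=3.200: state=(1.903, 0.342)
t=3.400: state=(1.910, 0.371)
t=3.600: state=(1.910, 0.400)
t=3.800: state=(1.905, 0.428)
t=4.000: state=(1.898, 0.456)
t=4.200: state=(1.889, 0.483)
t=4.400: state=(1.880, 0.510)
t=4.600: state=(1.870, 0.536)
t=4.800: state=(1.860, 0.562)
t=4.920: state=(1.854, 0.578)

(v, w) = (1.854, 0.578)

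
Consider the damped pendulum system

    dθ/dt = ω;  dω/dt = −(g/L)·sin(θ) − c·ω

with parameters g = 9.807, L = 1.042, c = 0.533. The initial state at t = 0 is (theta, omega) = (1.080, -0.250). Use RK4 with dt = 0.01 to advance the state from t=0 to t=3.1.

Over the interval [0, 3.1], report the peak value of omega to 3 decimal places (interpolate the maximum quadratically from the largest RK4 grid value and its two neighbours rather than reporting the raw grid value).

max omega = 2.091

t=0.000: state=(1.080, -0.250)
step 1 (dt=0.01): k1=(-0.250, -8.167), k2=(-0.291, -8.140), k3=(-0.291, -8.139), k4=(-0.331, -8.111); state += dt/6·(k1+2k2+2k3+k4)
t=0.010: state=(1.077, -0.331)
t=0.020: state=(1.073, -0.412)
t=0.030: state=(1.069, -0.492)
continuing one RK4 step at a time; state shown every 20 steps (Δt=0.2):
t=0.200: state=(0.876, -1.725)
t=0.400: state=(0.427, -2.641)
t=0.600: state=(-0.118, -2.637)
t=0.800: state=(-0.567, -1.744)
t=1.000: state=(-0.786, -0.418)
t=1.200: state=(-0.736, 0.883)
t=1.400: state=(-0.458, 1.814)
t=1.600: state=(-0.056, 2.082)
t=1.800: state=(0.325, 1.613)
t=2.000: state=(0.557, 0.661)
t=2.200: state=(0.582, -0.396)
t=2.400: state=(0.414, -1.228)
t=2.600: state=(0.124, -1.582)
t=2.800: state=(-0.180, -1.360)
t=3.000: state=(-0.391, -0.699)
t=3.100: state=(-0.440, -0.290)
largest grid value and its neighbours: omega(1.560)=2.09012, omega(1.570)=2.09106, omega(1.580)=2.09004
parabola through these three points peaks at t≈1.570 with omega≈2.09106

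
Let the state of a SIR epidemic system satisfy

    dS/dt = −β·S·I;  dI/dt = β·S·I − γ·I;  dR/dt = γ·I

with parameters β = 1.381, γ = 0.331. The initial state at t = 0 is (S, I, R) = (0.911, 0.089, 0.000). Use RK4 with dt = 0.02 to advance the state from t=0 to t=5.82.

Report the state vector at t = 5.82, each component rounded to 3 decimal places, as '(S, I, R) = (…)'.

(S, I, R) = (0.064, 0.300, 0.636)

t=0.000: state=(0.911, 0.089, 0.000)
step 1 (dt=0.02): k1=(-0.112, 0.083, 0.029), k2=(-0.113, 0.083, 0.030), k3=(-0.113, 0.083, 0.030), k4=(-0.114, 0.084, 0.030); state += dt/6·(k1+2k2+2k3+k4)
t=0.020: state=(0.909, 0.091, 0.001)
t=0.040: state=(0.906, 0.092, 0.001)
t=0.060: state=(0.904, 0.094, 0.002)
continuing one RK4 step at a time; state shown every 10 steps (Δt=0.2):
t=0.200: state=(0.887, 0.107, 0.006)
t=0.400: state=(0.859, 0.127, 0.014)
t=0.600: state=(0.826, 0.150, 0.023)
t=0.800: state=(0.790, 0.176, 0.034)
t=1.000: state=(0.750, 0.204, 0.047)
t=1.200: state=(0.706, 0.233, 0.061)
t=1.400: state=(0.659, 0.263, 0.078)
t=1.600: state=(0.610, 0.294, 0.096)
t=1.800: state=(0.561, 0.323, 0.116)
t=2.000: state=(0.511, 0.351, 0.139)
t=2.200: state=(0.462, 0.375, 0.163)
t=2.400: state=(0.415, 0.396, 0.188)
t=2.600: state=(0.371, 0.414, 0.215)
t=2.800: state=(0.331, 0.426, 0.243)
t=3.000: state=(0.293, 0.435, 0.272)
t=3.200: state=(0.260, 0.439, 0.301)
t=3.400: state=(0.230, 0.440, 0.330)
t=3.600: state=(0.204, 0.437, 0.359)
t=3.800: state=(0.181, 0.432, 0.387)
t=4.000: state=(0.161, 0.423, 0.416)
t=4.200: state=(0.143, 0.413, 0.444)
t=4.400: state=(0.128, 0.402, 0.470)
t=4.600: state=(0.115, 0.389, 0.497)
t=4.800: state=(0.103, 0.375, 0.522)
t=5.000: state=(0.093, 0.360, 0.546)
t=5.200: state=(0.085, 0.346, 0.570)
t=5.400: state=(0.077, 0.331, 0.592)
t=5.600: state=(0.070, 0.316, 0.613)
t=5.800: state=(0.065, 0.301, 0.634)
t=5.820: state=(0.064, 0.300, 0.636)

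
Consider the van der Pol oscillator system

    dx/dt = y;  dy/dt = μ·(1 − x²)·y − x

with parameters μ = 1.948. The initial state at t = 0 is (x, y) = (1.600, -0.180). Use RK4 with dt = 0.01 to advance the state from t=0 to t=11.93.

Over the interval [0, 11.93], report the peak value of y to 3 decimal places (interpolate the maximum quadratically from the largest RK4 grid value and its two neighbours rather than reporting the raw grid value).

max y = 3.754

t=0.000: state=(1.600, -0.180)
step 1 (dt=0.01): k1=(-0.180, -1.053), k2=(-0.185, -1.037), k3=(-0.185, -1.037), k4=(-0.190, -1.022); state += dt/6·(k1+2k2+2k3+k4)
t=0.010: state=(1.598, -0.190)
t=0.020: state=(1.596, -0.200)
t=0.030: state=(1.594, -0.210)
continuing one RK4 step at a time; state shown every 50 steps (Δt=0.5):
t=0.500: state=(1.420, -0.492)
t=1.000: state=(1.113, -0.764)
t=1.500: state=(0.590, -1.461)
t=2.000: state=(-0.609, -3.557)
t=2.500: state=(-1.952, -0.782)
t=3.000: state=(-1.964, 0.283)
t=3.500: state=(-1.793, 0.382)
t=4.000: state=(-1.582, 0.467)
t=4.500: state=(-1.315, 0.620)
t=5.000: state=(-0.930, 0.984)
t=5.500: state=(-0.199, 2.198)
t=6.000: state=(1.407, 3.240)
t=6.500: state=(2.019, -0.032)
t=7.000: state=(1.897, -0.340)
t=7.500: state=(1.708, -0.415)
t=8.000: state=(1.477, -0.520)
t=8.500: state=(1.171, -0.733)
t=9.000: state=(0.686, -1.321)
t=9.500: state=(-0.385, -3.276)
t=10.000: state=(-1.889, -1.248)
t=10.500: state=(-1.984, 0.254)
t=11.000: state=(-1.820, 0.373)
t=11.500: state=(-1.615, 0.453)
t=11.930: state=(-1.399, 0.565)
largest grid value and its neighbours: y(5.860)=3.75237, y(5.870)=3.75395, y(5.880)=3.74999
parabola through these three points peaks at t≈5.868 with y≈3.75408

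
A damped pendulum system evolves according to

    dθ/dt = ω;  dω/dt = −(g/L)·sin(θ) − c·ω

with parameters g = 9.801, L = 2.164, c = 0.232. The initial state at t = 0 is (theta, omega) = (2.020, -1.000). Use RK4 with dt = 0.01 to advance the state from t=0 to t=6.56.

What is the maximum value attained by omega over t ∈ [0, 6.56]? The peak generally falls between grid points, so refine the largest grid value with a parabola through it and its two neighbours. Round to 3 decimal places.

max omega = 2.825

t=0.000: state=(2.020, -1.000)
step 1 (dt=0.01): k1=(-1.000, -3.848), k2=(-1.019, -3.853), k3=(-1.019, -3.853), k4=(-1.039, -3.859); state += dt/6·(k1+2k2+2k3+k4)
t=0.010: state=(2.010, -1.039)
t=0.020: state=(1.999, -1.077)
t=0.030: state=(1.988, -1.116)
continuing one RK4 step at a time; state shown every 25 steps (Δt=0.25):
t=0.250: state=(1.647, -1.994)
t=0.500: state=(1.026, -2.939)
t=0.750: state=(0.218, -3.402)
t=1.000: state=(-0.600, -2.993)
t=1.250: state=(-1.226, -1.952)
t=1.500: state=(-1.564, -0.760)
t=1.750: state=(-1.610, 0.382)
t=2.000: state=(-1.379, 1.457)
t=2.250: state=(-0.895, 2.370)
t=2.500: state=(-0.232, 2.819)
t=2.750: state=(0.452, 2.532)
t=3.000: state=(0.984, 1.657)
t=3.250: state=(1.263, 0.564)
t=3.500: state=(1.267, -0.524)
t=3.750: state=(1.010, -1.499)
t=4.000: state=(0.541, -2.187)
t=4.250: state=(-0.038, -2.334)
t=4.500: state=(-0.574, -1.862)
t=4.750: state=(-0.936, -0.992)
t=5.000: state=(-1.060, 0.000)
t=5.250: state=(-0.940, 0.936)
t=5.500: state=(-0.609, 1.660)
t=5.750: state=(-0.145, 1.972)
t=6.000: state=(0.332, 1.752)
t=6.250: state=(0.695, 1.101)
t=6.500: state=(0.866, 0.252)
t=6.560: state=(0.875, 0.042)
largest grid value and its neighbours: omega(2.520)=2.82449, omega(2.530)=2.82522, omega(2.540)=2.82469
parabola through these three points peaks at t≈2.531 with omega≈2.82523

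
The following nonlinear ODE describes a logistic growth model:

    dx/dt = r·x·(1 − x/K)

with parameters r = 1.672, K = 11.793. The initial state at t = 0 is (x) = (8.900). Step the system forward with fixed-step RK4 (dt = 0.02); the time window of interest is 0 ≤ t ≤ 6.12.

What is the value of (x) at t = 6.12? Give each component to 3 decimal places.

t=0.000: state=(8.900)
step 1 (dt=0.02): k1=(3.650), k2=(3.619), k3=(3.619), k4=(3.588); state += dt/6·(k1+2k2+2k3+k4)
t=0.020: state=(8.972)
t=0.040: state=(9.044)
t=0.060: state=(9.113)
continuing one RK4 step at a time; state shown every 10 steps (Δt=0.2):
t=0.200: state=(9.567)
t=0.400: state=(10.109)
t=0.600: state=(10.537)
t=0.800: state=(10.866)
t=1.000: state=(11.114)
t=1.200: state=(11.299)
t=1.400: state=(11.435)
t=1.600: state=(11.535)
t=1.800: state=(11.607)
t=2.000: state=(11.659)
t=2.200: state=(11.697)
t=2.400: state=(11.724)
t=2.600: state=(11.744)
t=2.800: state=(11.758)
t=3.000: state=(11.768)
t=3.200: state=(11.775)
t=3.400: state=(11.780)
t=3.600: state=(11.784)
t=3.800: state=(11.786)
t=4.000: state=(11.788)
t=4.200: state=(11.790)
t=4.400: state=(11.791)
t=4.600: state=(11.791)
t=4.800: state=(11.792)
t=5.000: state=(11.792)
t=5.200: state=(11.792)
t=5.400: state=(11.793)
t=5.600: state=(11.793)
t=5.800: state=(11.793)
t=6.000: state=(11.793)
t=6.120: state=(11.793)

(x) = (11.793)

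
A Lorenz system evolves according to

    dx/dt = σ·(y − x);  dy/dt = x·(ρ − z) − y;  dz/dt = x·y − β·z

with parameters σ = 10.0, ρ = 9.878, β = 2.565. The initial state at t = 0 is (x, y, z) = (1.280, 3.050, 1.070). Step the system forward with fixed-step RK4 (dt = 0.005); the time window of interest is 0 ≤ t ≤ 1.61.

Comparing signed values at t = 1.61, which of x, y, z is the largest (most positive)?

largest component: z

t=0.000: state=(1.280, 3.050, 1.070)
step 1 (dt=0.005): k1=(17.700, 8.224, 1.159), k2=(17.463, 8.590, 1.314), k3=(17.478, 8.583, 1.313), k4=(17.255, 8.942, 1.468); state += dt/6·(k1+2k2+2k3+k4)
t=0.005: state=(1.367, 3.093, 1.077)
t=0.010: state=(1.453, 3.139, 1.085)
t=0.015: state=(1.536, 3.189, 1.094)
continuing one RK4 step at a time; state shown every 20 steps (Δt=0.1):
t=0.100: state=(2.867, 4.477, 1.536)
t=0.200: state=(4.700, 6.774, 3.097)
t=0.300: state=(6.867, 8.943, 6.542)
t=0.400: state=(8.277, 8.711, 11.284)
t=0.500: state=(7.470, 5.566, 13.865)
t=0.600: state=(5.145, 2.765, 12.975)
t=0.700: state=(3.172, 1.688, 10.798)
t=0.800: state=(2.156, 1.552, 8.712)
t=0.900: state=(1.847, 1.783, 7.025)
t=1.000: state=(1.964, 2.245, 5.768)
t=1.100: state=(2.393, 2.970, 4.961)
t=1.200: state=(3.127, 4.020, 4.691)
t=1.300: state=(4.177, 5.372, 5.155)
t=1.400: state=(5.443, 6.713, 6.599)
t=1.500: state=(6.522, 7.289, 8.906)
t=1.600: state=(6.775, 6.469, 11.039)
t=1.610: state=(6.739, 6.321, 11.186)
compare at T: x=6.739, y=6.321, z=11.186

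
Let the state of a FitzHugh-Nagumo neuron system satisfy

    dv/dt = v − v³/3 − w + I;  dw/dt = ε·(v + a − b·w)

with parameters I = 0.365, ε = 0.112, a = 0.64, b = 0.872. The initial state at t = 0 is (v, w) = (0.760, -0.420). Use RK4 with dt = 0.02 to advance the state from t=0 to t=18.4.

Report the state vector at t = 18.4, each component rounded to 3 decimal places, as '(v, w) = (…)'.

t=0.000: state=(0.760, -0.420)
step 1 (dt=0.02): k1=(1.399, 0.198), k2=(1.402, 0.199), k3=(1.402, 0.199), k4=(1.406, 0.201); state += dt/6·(k1+2k2+2k3+k4)
t=0.020: state=(0.788, -0.416)
t=0.040: state=(0.816, -0.412)
t=0.060: state=(0.845, -0.408)
continuing one RK4 step at a time; state shown every 50 steps (Δt=1):
t=1.000: state=(1.801, -0.165)
t=2.000: state=(1.873, 0.119)
t=3.000: state=(1.779, 0.371)
t=4.000: state=(1.672, 0.589)
t=5.000: state=(1.560, 0.775)
t=6.000: state=(1.441, 0.931)
t=7.000: state=(1.313, 1.060)
t=8.000: state=(1.166, 1.162)
t=9.000: state=(0.987, 1.237)
t=10.000: state=(0.735, 1.283)
t=11.000: state=(0.288, 1.289)
t=12.000: state=(-0.750, 1.219)
t=13.000: state=(-1.849, 1.024)
t=14.000: state=(-1.934, 0.791)
t=15.000: state=(-1.864, 0.583)
t=16.000: state=(-1.787, 0.402)
t=17.000: state=(-1.710, 0.247)
t=18.000: state=(-1.635, 0.114)
t=18.400: state=(-1.606, 0.066)

(v, w) = (-1.606, 0.066)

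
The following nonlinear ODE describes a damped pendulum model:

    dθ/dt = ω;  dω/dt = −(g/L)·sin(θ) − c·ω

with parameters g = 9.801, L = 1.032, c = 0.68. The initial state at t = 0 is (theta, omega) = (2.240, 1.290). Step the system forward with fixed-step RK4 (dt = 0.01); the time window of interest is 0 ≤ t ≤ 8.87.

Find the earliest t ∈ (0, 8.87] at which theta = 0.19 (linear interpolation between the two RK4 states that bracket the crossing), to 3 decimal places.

t=0.000: state=(2.240, 1.290)
step 1 (dt=0.01): k1=(1.290, -8.326), k2=(1.248, -8.259), k3=(1.249, -8.261), k4=(1.207, -8.196); state += dt/6·(k1+2k2+2k3+k4)
t=0.010: state=(2.252, 1.207)
t=0.020: state=(2.264, 1.126)
t=0.030: state=(2.275, 1.046)
continuing one RK4 step at a time; state shown every 50 steps (Δt=0.5):
t=0.500: state=(1.995, -2.193)
t=0.980: state=(0.194, -4.655)
next step: t=0.990: state=(0.147, -4.639) — theta has crossed 0.19
linear interpolation between t=0.980 (0.19360) and t=0.990 (0.14713) → t≈0.981

t = 0.981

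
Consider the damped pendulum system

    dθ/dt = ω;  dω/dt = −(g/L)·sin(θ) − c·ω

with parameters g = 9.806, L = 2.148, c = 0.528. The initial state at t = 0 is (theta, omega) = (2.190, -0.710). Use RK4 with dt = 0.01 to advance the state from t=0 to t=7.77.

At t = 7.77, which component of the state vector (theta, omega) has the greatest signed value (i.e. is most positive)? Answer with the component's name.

t=0.000: state=(2.190, -0.710)
step 1 (dt=0.01): k1=(-0.710, -3.343), k2=(-0.727, -3.343), k3=(-0.727, -3.344), k4=(-0.743, -3.344); state += dt/6·(k1+2k2+2k3+k4)
t=0.010: state=(2.183, -0.743)
t=0.020: state=(2.175, -0.777)
t=0.030: state=(2.167, -0.810)
continuing one RK4 step at a time; state shown every 50 steps (Δt=0.5):
t=0.500: state=(1.408, -2.421)
t=1.000: state=(-0.055, -2.992)
t=1.500: state=(-1.128, -1.067)
t=2.000: state=(-1.107, 1.053)
t=2.500: state=(-0.254, 2.068)
t=3.000: state=(0.614, 1.125)
t=3.500: state=(0.759, -0.515)
t=4.000: state=(0.231, -1.380)
t=4.500: state=(-0.376, -0.844)
t=5.000: state=(-0.510, 0.304)
t=5.500: state=(-0.164, 0.928)
t=6.000: state=(0.249, 0.579)
t=6.500: state=(0.342, -0.206)
t=7.000: state=(0.107, -0.627)
t=7.500: state=(-0.170, -0.385)
t=7.770: state=(-0.236, -0.094)
compare at T: theta=-0.236, omega=-0.094

largest component: omega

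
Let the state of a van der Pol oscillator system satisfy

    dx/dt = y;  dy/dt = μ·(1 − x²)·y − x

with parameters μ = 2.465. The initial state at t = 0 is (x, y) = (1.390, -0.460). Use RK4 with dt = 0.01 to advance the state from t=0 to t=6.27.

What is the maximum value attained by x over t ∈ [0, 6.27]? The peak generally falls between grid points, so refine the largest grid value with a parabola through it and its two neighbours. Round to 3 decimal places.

t=0.000: state=(1.390, -0.460)
step 1 (dt=0.01): k1=(-0.460, -0.333), k2=(-0.462, -0.334), k3=(-0.462, -0.334), k4=(-0.463, -0.335); state += dt/6·(k1+2k2+2k3+k4)
t=0.010: state=(1.385, -0.463)
t=0.020: state=(1.381, -0.467)
t=0.030: state=(1.376, -0.470)
continuing one RK4 step at a time; state shown every 25 steps (Δt=0.25):
t=0.250: state=(1.264, -0.555)
t=0.500: state=(1.109, -0.696)
t=0.750: state=(0.907, -0.940)
t=1.000: state=(0.619, -1.424)
t=1.250: state=(0.147, -2.497)
t=1.500: state=(-0.699, -4.240)
t=1.750: state=(-1.680, -2.735)
t=2.000: state=(-2.007, -0.324)
t=2.250: state=(-2.007, 0.178)
t=2.500: state=(-1.949, 0.261)
t=2.750: state=(-1.880, 0.287)
t=3.000: state=(-1.806, 0.308)
t=3.250: state=(-1.726, 0.332)
t=3.500: state=(-1.639, 0.362)
t=3.750: state=(-1.544, 0.400)
t=4.000: state=(-1.438, 0.453)
t=4.250: state=(-1.316, 0.528)
t=4.500: state=(-1.171, 0.643)
t=4.750: state=(-0.988, 0.838)
t=5.000: state=(-0.738, 1.210)
t=5.250: state=(-0.348, 2.016)
t=5.500: state=(0.345, 3.663)
t=5.750: state=(1.385, 3.865)
t=6.000: state=(1.957, 0.865)
t=6.250: state=(2.019, -0.092)
t=6.270: state=(2.017, -0.117)
largest grid value and its neighbours: x(6.180)=2.02203, x(6.190)=2.02222, x(6.200)=2.02220
parabola through these three points peaks at t≈6.194 with x≈2.02224

max x = 2.022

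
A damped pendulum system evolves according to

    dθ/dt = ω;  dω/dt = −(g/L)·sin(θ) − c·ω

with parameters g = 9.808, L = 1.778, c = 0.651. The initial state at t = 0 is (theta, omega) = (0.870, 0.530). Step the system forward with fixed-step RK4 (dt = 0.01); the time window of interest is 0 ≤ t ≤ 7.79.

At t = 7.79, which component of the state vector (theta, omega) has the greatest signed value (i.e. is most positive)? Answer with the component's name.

largest component: omega

t=0.000: state=(0.870, 0.530)
step 1 (dt=0.01): k1=(0.530, -4.561), k2=(0.507, -4.556), k3=(0.507, -4.555), k4=(0.484, -4.550); state += dt/6·(k1+2k2+2k3+k4)
t=0.010: state=(0.875, 0.484)
t=0.020: state=(0.880, 0.439)
t=0.030: state=(0.884, 0.394)
continuing one RK4 step at a time; state shown every 50 steps (Δt=0.5):
t=0.500: state=(0.624, -1.330)
t=1.000: state=(-0.161, -1.448)
t=1.500: state=(-0.563, -0.067)
t=2.000: state=(-0.286, 0.997)
t=2.500: state=(0.206, 0.757)
t=3.000: state=(0.349, -0.197)
t=3.500: state=(0.092, -0.686)
t=4.000: state=(-0.189, -0.326)
t=4.500: state=(-0.195, 0.272)
t=5.000: state=(0.004, 0.422)
t=5.500: state=(0.143, 0.089)
t=6.000: state=(0.094, -0.245)
t=6.500: state=(-0.040, -0.230)
t=7.000: state=(-0.095, 0.021)
t=7.500: state=(-0.035, 0.180)
t=7.790: state=(0.016, 0.161)
compare at T: theta=0.016, omega=0.161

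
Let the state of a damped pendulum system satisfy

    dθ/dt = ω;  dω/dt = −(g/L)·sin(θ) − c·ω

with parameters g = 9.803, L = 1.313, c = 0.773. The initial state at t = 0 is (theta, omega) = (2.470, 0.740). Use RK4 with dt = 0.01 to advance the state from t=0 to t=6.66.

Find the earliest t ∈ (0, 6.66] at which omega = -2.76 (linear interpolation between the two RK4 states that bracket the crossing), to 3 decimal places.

t=0.000: state=(2.470, 0.740)
step 1 (dt=0.01): k1=(0.740, -5.218), k2=(0.714, -5.176), k3=(0.714, -5.177), k4=(0.688, -5.136); state += dt/6·(k1+2k2+2k3+k4)
t=0.010: state=(2.477, 0.688)
t=0.020: state=(2.484, 0.637)
t=0.030: state=(2.490, 0.587)
continuing one RK4 step at a time; state shown every 25 steps (Δt=0.25):
t=0.250: state=(2.508, -0.388)
t=0.500: state=(2.281, -1.447)
t=0.750: state=(1.768, -2.688)
t=0.760: state=(1.741, -2.740)
next step: t=0.770: state=(1.714, -2.793) — omega has crossed -2.76
linear interpolation between t=0.760 (-2.74035) and t=0.770 (-2.79271) → t≈0.764

t = 0.764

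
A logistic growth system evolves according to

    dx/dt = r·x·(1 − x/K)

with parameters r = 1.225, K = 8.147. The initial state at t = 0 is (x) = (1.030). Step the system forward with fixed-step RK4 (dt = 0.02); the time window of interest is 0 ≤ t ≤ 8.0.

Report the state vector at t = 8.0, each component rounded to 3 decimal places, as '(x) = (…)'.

t=0.000: state=(1.030)
step 1 (dt=0.02): k1=(1.102), k2=(1.112), k3=(1.112), k4=(1.123); state += dt/6·(k1+2k2+2k3+k4)
t=0.020: state=(1.052)
t=0.040: state=(1.075)
t=0.060: state=(1.098)
continuing one RK4 step at a time; state shown every 25 steps (Δt=0.5):
t=0.500: state=(1.717)
t=1.000: state=(2.689)
t=1.500: state=(3.879)
t=2.000: state=(5.104)
t=2.500: state=(6.157)
t=3.000: state=(6.933)
t=3.500: state=(7.441)
t=4.000: state=(7.748)
t=4.500: state=(7.926)
t=5.000: state=(8.026)
t=5.500: state=(8.081)
t=6.000: state=(8.111)
t=6.500: state=(8.127)
t=7.000: state=(8.136)
t=7.500: state=(8.141)
t=8.000: state=(8.144)

(x) = (8.144)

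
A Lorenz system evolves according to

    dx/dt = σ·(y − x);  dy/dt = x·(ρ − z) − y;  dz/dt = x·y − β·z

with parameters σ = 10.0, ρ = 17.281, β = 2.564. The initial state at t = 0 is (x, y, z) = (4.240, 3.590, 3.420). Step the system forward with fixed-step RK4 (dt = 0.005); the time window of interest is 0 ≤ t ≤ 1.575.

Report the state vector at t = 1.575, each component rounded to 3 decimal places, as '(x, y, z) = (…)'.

(x, y, z) = (-6.072, -0.865, 22.455)

t=0.000: state=(4.240, 3.590, 3.420)
step 1 (dt=0.005): k1=(-6.500, 55.181, 6.453), k2=(-4.958, 54.749, 6.936), k3=(-5.007, 54.799, 6.942), k4=(-3.510, 54.413, 7.429); state += dt/6·(k1+2k2+2k3+k4)
t=0.005: state=(4.215, 3.864, 3.455)
t=0.010: state=(4.205, 4.134, 3.494)
t=0.015: state=(4.208, 4.403, 3.539)
continuing one RK4 step at a time; state shown every 20 steps (Δt=0.1):
t=0.100: state=(5.828, 9.124, 5.403)
t=0.200: state=(10.052, 14.530, 12.866)
t=0.300: state=(12.304, 11.061, 24.215)
t=0.400: state=(7.907, 1.904, 24.485)
t=0.500: state=(2.887, -0.680, 19.087)
t=0.600: state=(0.627, -0.613, 14.675)
t=0.700: state=(-0.101, -0.496, 11.347)
t=0.800: state=(-0.388, -0.634, 8.794)
t=0.900: state=(-0.681, -1.054, 6.844)
t=1.000: state=(-1.210, -1.941, 5.420)
t=1.100: state=(-2.269, -3.743, 4.624)
t=1.200: state=(-4.374, -7.229, 5.177)
t=1.300: state=(-8.073, -12.454, 9.541)
t=1.400: state=(-11.791, -13.631, 19.939)
t=1.500: state=(-10.097, -5.315, 25.317)
t=1.575: state=(-6.072, -0.865, 22.455)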